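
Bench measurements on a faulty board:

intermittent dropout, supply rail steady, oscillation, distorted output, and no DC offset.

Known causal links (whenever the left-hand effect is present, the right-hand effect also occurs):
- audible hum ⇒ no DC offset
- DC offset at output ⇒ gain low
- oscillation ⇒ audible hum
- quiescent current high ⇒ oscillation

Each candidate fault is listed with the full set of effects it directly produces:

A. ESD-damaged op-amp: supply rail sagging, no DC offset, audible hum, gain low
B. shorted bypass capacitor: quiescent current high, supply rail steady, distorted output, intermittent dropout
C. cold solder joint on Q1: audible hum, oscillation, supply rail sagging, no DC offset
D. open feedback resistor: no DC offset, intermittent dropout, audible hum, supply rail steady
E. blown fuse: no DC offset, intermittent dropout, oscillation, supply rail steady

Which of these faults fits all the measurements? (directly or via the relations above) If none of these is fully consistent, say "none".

Testing each hypothesis:
(A) ESD-damaged op-amp — fails on intermittent dropout, supply rail steady, oscillation, distorted output (predicts supply rail sagging, not supply rail steady)
(B) shorted bypass capacitor — intermittent dropout ✓; supply rail steady ✓; oscillation ✓ (by quiescent current high → oscillation); distorted output ✓; no DC offset ✓ (by quiescent current high → oscillation → audible hum → no DC offset)
(C) cold solder joint on Q1 — intermittent dropout ✗; supply rail steady ✗; oscillation ✓; distorted output ✗; no DC offset ✓
(D) open feedback resistor — does not account for oscillation, distorted output
(E) blown fuse — intermittent dropout ✓; supply rail steady ✓; oscillation ✓; distorted output ✗; no DC offset ✓
(B) is the only candidate with no mismatches.

B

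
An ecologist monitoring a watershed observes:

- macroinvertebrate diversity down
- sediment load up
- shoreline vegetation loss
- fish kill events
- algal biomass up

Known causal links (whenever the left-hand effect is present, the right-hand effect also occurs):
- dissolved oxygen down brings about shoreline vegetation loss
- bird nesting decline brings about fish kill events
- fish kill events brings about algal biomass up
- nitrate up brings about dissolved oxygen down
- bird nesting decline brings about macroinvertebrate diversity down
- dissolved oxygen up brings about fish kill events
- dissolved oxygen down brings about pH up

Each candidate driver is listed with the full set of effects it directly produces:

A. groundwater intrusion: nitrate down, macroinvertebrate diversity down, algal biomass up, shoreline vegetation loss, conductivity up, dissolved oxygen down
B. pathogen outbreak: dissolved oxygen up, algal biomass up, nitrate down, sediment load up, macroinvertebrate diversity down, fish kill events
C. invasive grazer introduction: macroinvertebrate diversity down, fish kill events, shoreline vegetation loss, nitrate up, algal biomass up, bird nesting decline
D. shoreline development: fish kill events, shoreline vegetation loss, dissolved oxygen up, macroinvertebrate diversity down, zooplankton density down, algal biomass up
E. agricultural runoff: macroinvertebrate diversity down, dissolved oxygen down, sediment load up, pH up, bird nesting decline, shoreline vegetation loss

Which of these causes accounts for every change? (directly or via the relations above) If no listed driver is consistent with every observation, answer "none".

Per-candidate check:
(A) groundwater intrusion — does not account for sediment load up, fish kill events
(B) pathogen outbreak — macroinvertebrate diversity down yes; sediment load up yes; shoreline vegetation loss NO; fish kill events yes; algal biomass up yes
(C) invasive grazer introduction — does not account for sediment load up
(D) shoreline development — macroinvertebrate diversity down yes; sediment load up NO; shoreline vegetation loss yes; fish kill events yes; algal biomass up yes
(E) agricultural runoff — macroinvertebrate diversity down yes; sediment load up yes; shoreline vegetation loss yes; fish kill events yes (through bird nesting decline → fish kill events); algal biomass up yes (through bird nesting decline → fish kill events → algal biomass up)
Only (E) is consistent with every observation.

E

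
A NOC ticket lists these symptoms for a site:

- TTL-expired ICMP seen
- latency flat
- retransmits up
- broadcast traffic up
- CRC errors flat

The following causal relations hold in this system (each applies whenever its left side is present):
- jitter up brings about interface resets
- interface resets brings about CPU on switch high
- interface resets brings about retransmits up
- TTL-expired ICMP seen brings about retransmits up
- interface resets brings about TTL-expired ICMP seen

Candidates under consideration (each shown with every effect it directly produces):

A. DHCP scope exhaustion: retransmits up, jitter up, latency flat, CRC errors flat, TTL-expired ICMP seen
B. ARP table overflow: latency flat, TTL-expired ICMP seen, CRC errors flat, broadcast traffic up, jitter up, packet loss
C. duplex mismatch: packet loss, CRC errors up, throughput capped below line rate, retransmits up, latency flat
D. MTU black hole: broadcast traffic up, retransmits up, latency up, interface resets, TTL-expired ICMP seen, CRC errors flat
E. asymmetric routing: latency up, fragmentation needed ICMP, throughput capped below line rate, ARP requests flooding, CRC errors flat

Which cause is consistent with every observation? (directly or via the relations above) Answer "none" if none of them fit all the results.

Per-candidate check:
(A) DHCP scope exhaustion — TTL-expired ICMP seen ✓; latency flat ✓; retransmits up ✓; broadcast traffic up ✗; CRC errors flat ✓
(B) ARP table overflow — TTL-expired ICMP seen ✓; latency flat ✓; retransmits up ✓ (by TTL-expired ICMP seen → retransmits up); broadcast traffic up ✓; CRC errors flat ✓
(C) duplex mismatch — fails on TTL-expired ICMP seen, broadcast traffic up, CRC errors flat (predicts CRC errors up, not CRC errors flat)
(D) MTU black hole — fails on latency flat (predicts latency up, not latency flat)
(E) asymmetric routing — fails on TTL-expired ICMP seen, latency flat, retransmits up, broadcast traffic up (predicts latency up, not latency flat)
Only (B) is consistent with every observation.

B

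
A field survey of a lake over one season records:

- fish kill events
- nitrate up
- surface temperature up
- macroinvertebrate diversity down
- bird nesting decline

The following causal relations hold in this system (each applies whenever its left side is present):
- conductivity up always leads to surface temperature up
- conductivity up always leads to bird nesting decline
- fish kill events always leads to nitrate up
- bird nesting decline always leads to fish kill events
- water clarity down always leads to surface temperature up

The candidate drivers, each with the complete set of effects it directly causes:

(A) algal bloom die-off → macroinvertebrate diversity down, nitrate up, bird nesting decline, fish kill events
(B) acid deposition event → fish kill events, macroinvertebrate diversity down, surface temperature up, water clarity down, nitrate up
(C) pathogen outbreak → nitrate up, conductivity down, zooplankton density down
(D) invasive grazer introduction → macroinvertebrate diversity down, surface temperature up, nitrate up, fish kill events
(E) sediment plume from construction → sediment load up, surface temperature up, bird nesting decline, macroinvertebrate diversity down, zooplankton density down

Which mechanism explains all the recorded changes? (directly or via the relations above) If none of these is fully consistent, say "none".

E

Checking each candidate against the observations:
(A) algal bloom die-off — fish kill events ✓; nitrate up ✓; surface temperature up ✗; macroinvertebrate diversity down ✓; bird nesting decline ✓
(B) acid deposition event — does not account for bird nesting decline
(C) pathogen outbreak — fish kill events ✗; nitrate up ✓; surface temperature up ✗; macroinvertebrate diversity down ✗; bird nesting decline ✗
(D) invasive grazer introduction — does not account for bird nesting decline
(E) sediment plume from construction — accounts for every observation (fish kill events by bird nesting decline → fish kill events)
(E) is the only candidate with no mismatches.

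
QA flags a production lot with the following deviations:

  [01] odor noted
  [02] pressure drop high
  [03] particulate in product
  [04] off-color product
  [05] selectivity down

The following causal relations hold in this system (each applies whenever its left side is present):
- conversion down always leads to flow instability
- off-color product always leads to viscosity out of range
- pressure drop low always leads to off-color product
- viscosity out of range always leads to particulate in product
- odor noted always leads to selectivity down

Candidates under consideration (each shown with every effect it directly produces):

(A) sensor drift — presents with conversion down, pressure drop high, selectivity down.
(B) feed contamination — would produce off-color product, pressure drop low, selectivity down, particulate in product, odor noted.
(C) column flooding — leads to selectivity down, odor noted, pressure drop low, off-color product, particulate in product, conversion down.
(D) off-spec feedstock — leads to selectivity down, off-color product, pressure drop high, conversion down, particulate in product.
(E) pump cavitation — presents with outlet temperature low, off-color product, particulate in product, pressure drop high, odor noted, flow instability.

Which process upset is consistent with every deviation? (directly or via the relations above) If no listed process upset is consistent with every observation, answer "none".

E

Testing each hypothesis:
(A) sensor drift — odor noted ✗; pressure drop high ✓; particulate in product ✗; off-color product ✗; selectivity down ✓
(B) feed contamination — odor noted ✓; pressure drop high ✗; particulate in product ✓; off-color product ✓; selectivity down ✓
(C) column flooding — odor noted ✓; pressure drop high ✗; particulate in product ✓; off-color product ✓; selectivity down ✓
(D) off-spec feedstock — does not account for odor noted
(E) pump cavitation — odor noted ✓; pressure drop high ✓; particulate in product ✓; off-color product ✓; selectivity down ✓ (through odor noted → selectivity down)
Only (E) is consistent with every observation.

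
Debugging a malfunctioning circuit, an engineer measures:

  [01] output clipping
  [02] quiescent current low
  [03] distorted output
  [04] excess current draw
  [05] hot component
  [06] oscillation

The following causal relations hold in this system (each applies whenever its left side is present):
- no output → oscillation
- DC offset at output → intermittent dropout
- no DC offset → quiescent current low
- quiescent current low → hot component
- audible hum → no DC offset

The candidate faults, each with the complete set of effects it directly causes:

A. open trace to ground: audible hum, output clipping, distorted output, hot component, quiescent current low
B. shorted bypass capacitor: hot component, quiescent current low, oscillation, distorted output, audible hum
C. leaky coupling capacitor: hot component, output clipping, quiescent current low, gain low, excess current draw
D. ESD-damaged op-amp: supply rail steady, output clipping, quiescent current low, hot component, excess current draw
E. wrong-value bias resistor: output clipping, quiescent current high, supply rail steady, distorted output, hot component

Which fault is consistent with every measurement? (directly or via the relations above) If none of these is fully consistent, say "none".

none

For each candidate, compare predicted effects to what was observed:
(A) open trace to ground — output clipping yes; quiescent current low yes; distorted output yes; excess current draw NO; hot component yes; oscillation NO
(B) shorted bypass capacitor — does not account for output clipping, excess current draw
(C) leaky coupling capacitor — does not account for distorted output, oscillation
(D) ESD-damaged op-amp — does not account for distorted output, oscillation
(E) wrong-value bias resistor — fails on quiescent current low, excess current draw, oscillation (predicts quiescent current high, not quiescent current low)
Every candidate fails on at least one observation.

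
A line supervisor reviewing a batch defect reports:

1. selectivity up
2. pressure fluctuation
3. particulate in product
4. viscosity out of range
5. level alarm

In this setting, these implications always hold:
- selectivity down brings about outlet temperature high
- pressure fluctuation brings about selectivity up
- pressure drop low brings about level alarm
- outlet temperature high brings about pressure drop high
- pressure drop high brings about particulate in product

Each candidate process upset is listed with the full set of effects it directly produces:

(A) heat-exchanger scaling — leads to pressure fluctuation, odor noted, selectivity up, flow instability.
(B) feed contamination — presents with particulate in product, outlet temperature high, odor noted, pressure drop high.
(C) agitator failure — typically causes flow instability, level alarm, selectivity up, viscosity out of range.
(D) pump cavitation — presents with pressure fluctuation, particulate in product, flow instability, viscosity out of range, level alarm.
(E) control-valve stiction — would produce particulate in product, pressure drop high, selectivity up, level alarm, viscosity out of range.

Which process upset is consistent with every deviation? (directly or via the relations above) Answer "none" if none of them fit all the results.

For each candidate, compare predicted effects to what was observed:
(A) heat-exchanger scaling — does not account for particulate in product, viscosity out of range, level alarm
(B) feed contamination — selectivity up ✗; pressure fluctuation ✗; particulate in product ✓; viscosity out of range ✗; level alarm ✗
(C) agitator failure — does not account for pressure fluctuation, particulate in product
(D) pump cavitation — selectivity up ✓ (through pressure fluctuation → selectivity up); pressure fluctuation ✓; particulate in product ✓; viscosity out of range ✓; level alarm ✓
(E) control-valve stiction — selectivity up ✓; pressure fluctuation ✗; particulate in product ✓; viscosity out of range ✓; level alarm ✓
Only (D) is consistent with every observation.

D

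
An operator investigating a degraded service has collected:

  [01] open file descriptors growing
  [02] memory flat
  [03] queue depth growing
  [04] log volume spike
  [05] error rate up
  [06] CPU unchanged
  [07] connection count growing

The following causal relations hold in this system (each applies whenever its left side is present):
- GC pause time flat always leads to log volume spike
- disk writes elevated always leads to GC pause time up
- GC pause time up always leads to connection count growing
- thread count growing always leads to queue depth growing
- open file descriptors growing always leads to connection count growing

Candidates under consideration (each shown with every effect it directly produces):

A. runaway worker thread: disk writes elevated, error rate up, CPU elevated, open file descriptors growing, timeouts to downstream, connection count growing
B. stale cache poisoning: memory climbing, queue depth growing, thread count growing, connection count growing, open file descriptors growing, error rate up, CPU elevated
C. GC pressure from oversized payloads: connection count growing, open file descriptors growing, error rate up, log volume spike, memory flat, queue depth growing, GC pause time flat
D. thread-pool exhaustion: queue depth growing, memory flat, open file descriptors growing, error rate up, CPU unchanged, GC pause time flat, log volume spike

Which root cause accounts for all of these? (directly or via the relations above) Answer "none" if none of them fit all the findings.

D

Testing each hypothesis:
(A) runaway worker thread — open file descriptors growing match; memory flat miss; queue depth growing miss; log volume spike miss; error rate up match; CPU unchanged miss; connection count growing match
(B) stale cache poisoning — fails on memory flat, log volume spike, CPU unchanged (predicts memory climbing, not memory flat; predicts CPU elevated, not CPU unchanged)
(C) GC pressure from oversized payloads — does not account for CPU unchanged
(D) thread-pool exhaustion — accounts for every observation (connection count growing through open file descriptors growing → connection count growing)
(D) alone accounts for all the evidence.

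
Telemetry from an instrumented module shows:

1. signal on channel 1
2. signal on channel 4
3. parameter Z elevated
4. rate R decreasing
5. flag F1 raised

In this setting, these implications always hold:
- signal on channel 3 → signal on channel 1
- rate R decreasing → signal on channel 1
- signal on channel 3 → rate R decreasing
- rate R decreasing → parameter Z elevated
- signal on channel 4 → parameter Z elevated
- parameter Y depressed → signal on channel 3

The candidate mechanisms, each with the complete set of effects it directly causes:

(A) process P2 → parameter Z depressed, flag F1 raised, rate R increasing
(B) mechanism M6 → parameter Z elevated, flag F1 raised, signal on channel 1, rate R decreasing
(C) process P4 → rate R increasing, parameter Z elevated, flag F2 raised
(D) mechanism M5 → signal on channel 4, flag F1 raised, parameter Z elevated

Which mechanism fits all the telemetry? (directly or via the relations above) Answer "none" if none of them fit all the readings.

For each candidate, compare predicted effects to what was observed:
(A) process P2 — fails on signal on channel 1, signal on channel 4, parameter Z elevated, rate R decreasing (predicts parameter Z depressed, not parameter Z elevated; predicts rate R increasing, not rate R decreasing)
(B) mechanism M6 — does not account for signal on channel 4
(C) process P4 — fails on signal on channel 1, signal on channel 4, rate R decreasing, flag F1 raised (predicts rate R increasing, not rate R decreasing)
(D) mechanism M5 — signal on channel 1 miss; signal on channel 4 match; parameter Z elevated match; rate R decreasing miss; flag F1 raised match
None of the listed candidates fits everything.

none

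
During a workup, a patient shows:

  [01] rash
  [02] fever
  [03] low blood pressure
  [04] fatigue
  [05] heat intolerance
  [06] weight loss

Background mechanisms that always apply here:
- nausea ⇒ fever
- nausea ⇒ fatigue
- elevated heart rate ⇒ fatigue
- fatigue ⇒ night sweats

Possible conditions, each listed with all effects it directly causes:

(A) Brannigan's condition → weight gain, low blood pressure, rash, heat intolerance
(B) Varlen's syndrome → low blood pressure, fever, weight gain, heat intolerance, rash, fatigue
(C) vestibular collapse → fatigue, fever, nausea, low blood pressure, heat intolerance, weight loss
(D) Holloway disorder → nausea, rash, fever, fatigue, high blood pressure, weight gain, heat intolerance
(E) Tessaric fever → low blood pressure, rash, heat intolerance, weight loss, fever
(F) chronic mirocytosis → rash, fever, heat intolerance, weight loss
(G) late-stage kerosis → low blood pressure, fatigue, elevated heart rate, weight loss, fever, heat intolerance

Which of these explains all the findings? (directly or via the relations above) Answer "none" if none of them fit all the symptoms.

none

Per-candidate check:
(A) Brannigan's condition — fails on fever, fatigue, weight loss (predicts weight gain, not weight loss)
(B) Varlen's syndrome — rash +; fever +; low blood pressure +; fatigue +; heat intolerance +; weight loss -
(C) vestibular collapse — does not account for rash
(D) Holloway disorder — rash +; fever +; low blood pressure -; fatigue +; heat intolerance +; weight loss -
(E) Tessaric fever — rash +; fever +; low blood pressure +; fatigue -; heat intolerance +; weight loss +
(F) chronic mirocytosis — does not account for low blood pressure, fatigue
(G) late-stage kerosis — rash -; fever +; low blood pressure +; fatigue +; heat intolerance +; weight loss +
None of the listed candidates fits everything.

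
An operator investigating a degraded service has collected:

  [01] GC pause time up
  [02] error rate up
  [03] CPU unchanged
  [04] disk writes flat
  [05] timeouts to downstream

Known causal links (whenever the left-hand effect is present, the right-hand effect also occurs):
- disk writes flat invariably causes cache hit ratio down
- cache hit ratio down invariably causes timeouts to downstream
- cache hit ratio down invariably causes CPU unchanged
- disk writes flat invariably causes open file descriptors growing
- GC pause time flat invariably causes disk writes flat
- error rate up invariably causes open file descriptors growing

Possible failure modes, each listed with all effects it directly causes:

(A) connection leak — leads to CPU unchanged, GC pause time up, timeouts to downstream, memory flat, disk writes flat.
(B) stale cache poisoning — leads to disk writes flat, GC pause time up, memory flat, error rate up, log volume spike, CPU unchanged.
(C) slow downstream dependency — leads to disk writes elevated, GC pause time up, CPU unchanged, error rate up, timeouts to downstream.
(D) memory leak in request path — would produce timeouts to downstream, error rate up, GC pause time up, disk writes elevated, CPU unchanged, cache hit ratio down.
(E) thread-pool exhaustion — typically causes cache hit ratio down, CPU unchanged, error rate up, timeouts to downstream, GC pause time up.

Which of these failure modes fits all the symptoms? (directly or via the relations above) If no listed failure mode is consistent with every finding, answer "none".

B

Per-candidate check:
(A) connection leak — GC pause time up +; error rate up -; CPU unchanged +; disk writes flat +; timeouts to downstream +
(B) stale cache poisoning — accounts for every observation (timeouts to downstream via disk writes flat → cache hit ratio down → timeouts to downstream)
(C) slow downstream dependency — GC pause time up +; error rate up +; CPU unchanged +; disk writes flat -; timeouts to downstream +
(D) memory leak in request path — fails on disk writes flat (predicts disk writes elevated, not disk writes flat)
(E) thread-pool exhaustion — GC pause time up +; error rate up +; CPU unchanged +; disk writes flat -; timeouts to downstream +
(B) is the only candidate with no mismatches.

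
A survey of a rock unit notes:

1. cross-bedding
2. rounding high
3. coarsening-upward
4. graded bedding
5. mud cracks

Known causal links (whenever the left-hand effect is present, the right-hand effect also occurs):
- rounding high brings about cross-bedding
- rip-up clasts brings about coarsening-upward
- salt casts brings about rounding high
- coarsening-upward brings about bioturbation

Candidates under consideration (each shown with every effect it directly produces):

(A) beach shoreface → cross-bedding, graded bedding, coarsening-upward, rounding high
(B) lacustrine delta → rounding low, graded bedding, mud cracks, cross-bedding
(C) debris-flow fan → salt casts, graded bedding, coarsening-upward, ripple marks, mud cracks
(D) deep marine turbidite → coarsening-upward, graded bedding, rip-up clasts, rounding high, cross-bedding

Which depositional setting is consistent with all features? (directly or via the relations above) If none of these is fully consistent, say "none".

C

For each candidate, compare predicted effects to what was observed:
(A) beach shoreface — cross-bedding ✓; rounding high ✓; coarsening-upward ✓; graded bedding ✓; mud cracks ✗
(B) lacustrine delta — fails on rounding high, coarsening-upward (predicts rounding low, not rounding high)
(C) debris-flow fan — accounts for every observation (cross-bedding through salt casts → rounding high → cross-bedding)
(D) deep marine turbidite — does not account for mud cracks
(C) is the only candidate with no mismatches.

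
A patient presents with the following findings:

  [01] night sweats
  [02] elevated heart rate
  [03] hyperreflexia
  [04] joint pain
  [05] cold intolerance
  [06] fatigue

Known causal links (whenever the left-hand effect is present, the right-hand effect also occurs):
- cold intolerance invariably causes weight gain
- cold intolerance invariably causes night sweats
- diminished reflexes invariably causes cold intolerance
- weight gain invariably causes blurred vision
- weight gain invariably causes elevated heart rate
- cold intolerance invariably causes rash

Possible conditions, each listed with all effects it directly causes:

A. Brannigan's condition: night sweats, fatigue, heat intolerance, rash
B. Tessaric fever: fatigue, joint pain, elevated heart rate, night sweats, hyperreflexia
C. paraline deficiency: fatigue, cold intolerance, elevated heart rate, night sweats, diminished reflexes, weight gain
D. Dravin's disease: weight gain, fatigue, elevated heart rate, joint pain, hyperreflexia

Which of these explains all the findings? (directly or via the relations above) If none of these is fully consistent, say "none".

Checking each candidate against the observations:
(A) Brannigan's condition — night sweats yes; elevated heart rate NO; hyperreflexia NO; joint pain NO; cold intolerance NO; fatigue yes
(B) Tessaric fever — does not account for cold intolerance
(C) paraline deficiency — fails on hyperreflexia, joint pain (predicts diminished reflexes, not hyperreflexia)
(D) Dravin's disease — does not account for night sweats, cold intolerance
None of the listed candidates fits everything.

none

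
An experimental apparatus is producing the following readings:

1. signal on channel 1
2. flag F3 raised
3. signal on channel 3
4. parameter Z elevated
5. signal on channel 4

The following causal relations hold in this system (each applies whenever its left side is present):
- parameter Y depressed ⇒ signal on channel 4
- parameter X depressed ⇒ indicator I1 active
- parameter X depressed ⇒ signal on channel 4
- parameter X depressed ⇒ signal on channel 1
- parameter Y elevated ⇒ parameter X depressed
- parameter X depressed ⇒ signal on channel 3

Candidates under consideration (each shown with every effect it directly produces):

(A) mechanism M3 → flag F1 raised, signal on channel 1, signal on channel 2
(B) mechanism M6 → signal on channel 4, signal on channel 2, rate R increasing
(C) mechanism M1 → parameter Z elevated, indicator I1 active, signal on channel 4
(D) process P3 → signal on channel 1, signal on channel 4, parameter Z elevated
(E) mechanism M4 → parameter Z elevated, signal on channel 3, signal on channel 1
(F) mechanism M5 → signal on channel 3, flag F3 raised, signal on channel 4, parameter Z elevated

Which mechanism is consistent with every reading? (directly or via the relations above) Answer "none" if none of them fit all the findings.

Per-candidate check:
(A) mechanism M3 — does not account for flag F3 raised, signal on channel 3, parameter Z elevated, signal on channel 4
(B) mechanism M6 — signal on channel 1 NO; flag F3 raised NO; signal on channel 3 NO; parameter Z elevated NO; signal on channel 4 yes
(C) mechanism M1 — does not account for signal on channel 1, flag F3 raised, signal on channel 3
(D) process P3 — signal on channel 1 yes; flag F3 raised NO; signal on channel 3 NO; parameter Z elevated yes; signal on channel 4 yes
(E) mechanism M4 — does not account for flag F3 raised, signal on channel 4
(F) mechanism M5 — does not account for signal on channel 1
No candidate is consistent with all observations.

none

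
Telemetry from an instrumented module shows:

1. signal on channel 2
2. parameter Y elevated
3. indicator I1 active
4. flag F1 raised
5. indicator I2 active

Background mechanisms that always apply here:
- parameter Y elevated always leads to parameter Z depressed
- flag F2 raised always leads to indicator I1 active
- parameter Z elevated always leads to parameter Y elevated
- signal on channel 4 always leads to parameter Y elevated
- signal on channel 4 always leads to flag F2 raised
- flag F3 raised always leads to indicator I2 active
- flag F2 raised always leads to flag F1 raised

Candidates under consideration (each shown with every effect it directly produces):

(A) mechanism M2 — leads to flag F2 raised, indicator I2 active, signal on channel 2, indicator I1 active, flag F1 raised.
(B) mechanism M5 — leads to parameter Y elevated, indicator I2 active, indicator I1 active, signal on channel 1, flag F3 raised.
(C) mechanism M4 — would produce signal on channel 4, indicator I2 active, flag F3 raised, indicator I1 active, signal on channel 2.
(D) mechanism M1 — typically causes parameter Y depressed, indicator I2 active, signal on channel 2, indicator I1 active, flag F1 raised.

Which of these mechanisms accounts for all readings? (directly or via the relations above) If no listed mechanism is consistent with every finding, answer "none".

C

Per-candidate check:
(A) mechanism M2 — does not account for parameter Y elevated
(B) mechanism M5 — does not account for signal on channel 2, flag F1 raised
(C) mechanism M4 — signal on channel 2 ✓; parameter Y elevated ✓ (through signal on channel 4 → parameter Y elevated); indicator I1 active ✓; flag F1 raised ✓ (through signal on channel 4 → flag F2 raised → flag F1 raised); indicator I2 active ✓
(D) mechanism M1 — fails on parameter Y elevated (predicts parameter Y depressed, not parameter Y elevated)
(C) alone accounts for all the evidence.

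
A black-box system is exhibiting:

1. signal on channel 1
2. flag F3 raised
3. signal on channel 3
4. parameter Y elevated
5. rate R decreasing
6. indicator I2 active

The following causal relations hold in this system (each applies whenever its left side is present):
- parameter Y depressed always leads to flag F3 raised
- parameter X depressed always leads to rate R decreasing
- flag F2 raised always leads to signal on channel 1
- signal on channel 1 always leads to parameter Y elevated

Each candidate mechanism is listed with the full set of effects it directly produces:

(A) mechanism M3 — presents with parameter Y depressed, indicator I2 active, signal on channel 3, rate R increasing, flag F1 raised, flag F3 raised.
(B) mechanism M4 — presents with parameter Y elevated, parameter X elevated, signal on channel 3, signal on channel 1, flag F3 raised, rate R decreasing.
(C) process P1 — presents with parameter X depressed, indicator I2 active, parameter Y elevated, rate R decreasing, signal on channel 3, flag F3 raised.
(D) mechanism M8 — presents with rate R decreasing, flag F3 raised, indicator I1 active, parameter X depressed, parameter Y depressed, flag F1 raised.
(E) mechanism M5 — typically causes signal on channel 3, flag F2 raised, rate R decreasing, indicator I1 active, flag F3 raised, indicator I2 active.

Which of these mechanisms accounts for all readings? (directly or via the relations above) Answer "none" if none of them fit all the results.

Checking each candidate against the observations:
(A) mechanism M3 — signal on channel 1 ✗; flag F3 raised ✓; signal on channel 3 ✓; parameter Y elevated ✗; rate R decreasing ✗; indicator I2 active ✓
(B) mechanism M4 — does not account for indicator I2 active
(C) process P1 — signal on channel 1 ✗; flag F3 raised ✓; signal on channel 3 ✓; parameter Y elevated ✓; rate R decreasing ✓; indicator I2 active ✓
(D) mechanism M8 — signal on channel 1 ✗; flag F3 raised ✓; signal on channel 3 ✗; parameter Y elevated ✗; rate R decreasing ✓; indicator I2 active ✗
(E) mechanism M5 — signal on channel 1 ✓ (by flag F2 raised → signal on channel 1); flag F3 raised ✓; signal on channel 3 ✓; parameter Y elevated ✓ (by flag F2 raised → signal on channel 1 → parameter Y elevated); rate R decreasing ✓; indicator I2 active ✓
(E) is the only candidate with no mismatches.

E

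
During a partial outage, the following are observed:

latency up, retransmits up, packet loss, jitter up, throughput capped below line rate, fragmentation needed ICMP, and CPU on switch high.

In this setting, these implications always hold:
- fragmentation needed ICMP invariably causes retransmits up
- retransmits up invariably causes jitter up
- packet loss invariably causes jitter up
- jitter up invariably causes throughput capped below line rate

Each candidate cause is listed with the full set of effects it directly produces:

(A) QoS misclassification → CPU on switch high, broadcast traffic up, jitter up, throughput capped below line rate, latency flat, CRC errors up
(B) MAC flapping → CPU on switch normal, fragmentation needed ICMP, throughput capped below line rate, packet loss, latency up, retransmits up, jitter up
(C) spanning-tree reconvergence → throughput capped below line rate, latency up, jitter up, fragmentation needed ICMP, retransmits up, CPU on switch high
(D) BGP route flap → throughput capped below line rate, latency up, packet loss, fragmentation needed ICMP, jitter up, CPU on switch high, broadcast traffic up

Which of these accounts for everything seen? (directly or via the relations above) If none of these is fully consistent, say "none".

D

Checking each candidate against the observations:
(A) QoS misclassification — fails on latency up, retransmits up, packet loss, fragmentation needed ICMP (predicts latency flat, not latency up)
(B) MAC flapping — latency up yes; retransmits up yes; packet loss yes; jitter up yes; throughput capped below line rate yes; fragmentation needed ICMP yes; CPU on switch high NO
(C) spanning-tree reconvergence — latency up yes; retransmits up yes; packet loss NO; jitter up yes; throughput capped below line rate yes; fragmentation needed ICMP yes; CPU on switch high yes
(D) BGP route flap — accounts for every observation (retransmits up through fragmentation needed ICMP → retransmits up)
(D) alone accounts for all the evidence.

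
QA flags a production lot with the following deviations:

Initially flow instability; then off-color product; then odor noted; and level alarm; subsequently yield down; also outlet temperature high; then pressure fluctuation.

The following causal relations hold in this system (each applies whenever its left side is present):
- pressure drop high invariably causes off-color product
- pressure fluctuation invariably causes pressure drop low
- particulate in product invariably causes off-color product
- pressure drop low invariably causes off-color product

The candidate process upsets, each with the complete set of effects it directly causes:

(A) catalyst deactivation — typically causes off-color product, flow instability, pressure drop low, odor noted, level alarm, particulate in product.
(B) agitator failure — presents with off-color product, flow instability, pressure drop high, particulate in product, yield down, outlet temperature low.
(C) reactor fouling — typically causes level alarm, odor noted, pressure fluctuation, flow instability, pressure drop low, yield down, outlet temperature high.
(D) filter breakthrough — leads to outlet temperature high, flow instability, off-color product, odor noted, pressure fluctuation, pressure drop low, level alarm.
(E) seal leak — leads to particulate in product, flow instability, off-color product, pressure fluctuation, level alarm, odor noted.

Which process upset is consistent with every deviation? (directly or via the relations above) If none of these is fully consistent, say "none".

Checking each candidate against the observations:
(A) catalyst deactivation — flow instability ✓; off-color product ✓; odor noted ✓; level alarm ✓; yield down ✗; outlet temperature high ✗; pressure fluctuation ✗
(B) agitator failure — flow instability ✓; off-color product ✓; odor noted ✗; level alarm ✗; yield down ✓; outlet temperature high ✗; pressure fluctuation ✗
(C) reactor fouling — flow instability ✓; off-color product ✓ (by pressure drop low → off-color product); odor noted ✓; level alarm ✓; yield down ✓; outlet temperature high ✓; pressure fluctuation ✓
(D) filter breakthrough — flow instability ✓; off-color product ✓; odor noted ✓; level alarm ✓; yield down ✗; outlet temperature high ✓; pressure fluctuation ✓
(E) seal leak — does not account for yield down, outlet temperature high
(C) is the only candidate with no mismatches.

C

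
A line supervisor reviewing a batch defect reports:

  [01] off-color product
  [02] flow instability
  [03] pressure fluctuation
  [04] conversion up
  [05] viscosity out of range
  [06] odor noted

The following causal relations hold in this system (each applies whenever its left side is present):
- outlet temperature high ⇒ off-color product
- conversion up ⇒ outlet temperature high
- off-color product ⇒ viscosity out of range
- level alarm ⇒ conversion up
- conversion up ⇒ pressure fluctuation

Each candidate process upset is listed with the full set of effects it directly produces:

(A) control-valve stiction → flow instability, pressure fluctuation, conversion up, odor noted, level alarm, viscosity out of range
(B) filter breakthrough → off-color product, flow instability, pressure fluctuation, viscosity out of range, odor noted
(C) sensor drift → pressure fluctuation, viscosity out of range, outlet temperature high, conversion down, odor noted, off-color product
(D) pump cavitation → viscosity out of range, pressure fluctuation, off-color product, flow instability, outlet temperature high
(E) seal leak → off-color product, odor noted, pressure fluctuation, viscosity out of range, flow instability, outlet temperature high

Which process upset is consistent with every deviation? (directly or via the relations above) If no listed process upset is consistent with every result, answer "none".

Per-candidate check:
(A) control-valve stiction — accounts for every observation (off-color product through conversion up → outlet temperature high → off-color product)
(B) filter breakthrough — does not account for conversion up
(C) sensor drift — off-color product +; flow instability -; pressure fluctuation +; conversion up -; viscosity out of range +; odor noted +
(D) pump cavitation — does not account for conversion up, odor noted
(E) seal leak — off-color product +; flow instability +; pressure fluctuation +; conversion up -; viscosity out of range +; odor noted +
(A) alone accounts for all the evidence.

A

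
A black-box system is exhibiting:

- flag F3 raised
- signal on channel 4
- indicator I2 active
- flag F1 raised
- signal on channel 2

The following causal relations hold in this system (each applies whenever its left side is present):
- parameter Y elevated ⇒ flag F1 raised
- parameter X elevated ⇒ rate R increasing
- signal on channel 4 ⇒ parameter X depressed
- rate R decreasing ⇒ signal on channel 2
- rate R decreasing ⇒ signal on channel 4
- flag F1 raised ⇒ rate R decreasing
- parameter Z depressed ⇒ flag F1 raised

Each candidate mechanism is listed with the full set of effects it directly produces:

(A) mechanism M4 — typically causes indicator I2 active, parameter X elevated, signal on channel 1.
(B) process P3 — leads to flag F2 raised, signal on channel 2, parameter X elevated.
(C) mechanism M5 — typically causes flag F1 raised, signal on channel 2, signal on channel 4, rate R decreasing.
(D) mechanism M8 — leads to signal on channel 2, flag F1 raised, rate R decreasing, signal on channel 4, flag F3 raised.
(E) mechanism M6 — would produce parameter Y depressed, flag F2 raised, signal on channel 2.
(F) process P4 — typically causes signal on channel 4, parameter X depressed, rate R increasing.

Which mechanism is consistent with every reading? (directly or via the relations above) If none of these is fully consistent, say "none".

none

Checking each candidate against the observations:
(A) mechanism M4 — does not account for flag F3 raised, signal on channel 4, flag F1 raised, signal on channel 2
(B) process P3 — does not account for flag F3 raised, signal on channel 4, indicator I2 active, flag F1 raised
(C) mechanism M5 — does not account for flag F3 raised, indicator I2 active
(D) mechanism M8 — flag F3 raised +; signal on channel 4 +; indicator I2 active -; flag F1 raised +; signal on channel 2 +
(E) mechanism M6 — flag F3 raised -; signal on channel 4 -; indicator I2 active -; flag F1 raised -; signal on channel 2 +
(F) process P4 — flag F3 raised -; signal on channel 4 +; indicator I2 active -; flag F1 raised -; signal on channel 2 -
Every candidate fails on at least one observation.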